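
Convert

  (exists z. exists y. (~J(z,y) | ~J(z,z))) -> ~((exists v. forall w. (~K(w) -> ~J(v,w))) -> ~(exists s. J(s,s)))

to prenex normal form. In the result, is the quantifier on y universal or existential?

universal

Rewrite implications/biconditionals: A → B as ¬A ∨ B.
  ~(exists z. exists y. (~J(z,y) | ~J(z,z))) | ~(~(exists v. forall w. (~~K(w) | ~J(v,w))) | ~(exists s. J(s,s)))
Drive negations inward (¬∀x A ≡ ∃x ¬A, ¬∃x A ≡ ∀x ¬A, De Morgan for ∧/∨):
  (forall z. forall y. (J(z,y) & J(z,z))) | (exists v. forall w. (K(w) | ~J(v,w))) & (exists s. J(s,s))
All bound variables are already distinct, so no renaming is needed.
Extract every quantifier outward, since the variables are now distinct and don't occur free across branches:
  forall z. forall y. exists v. forall w. exists s. (J(z,y) & J(z,z) | (K(w) | ~J(v,w)) & J(s,s))
The quantifier exists y sits under an odd number of negations (counting the antecedent side of each →), so it flips to forall y.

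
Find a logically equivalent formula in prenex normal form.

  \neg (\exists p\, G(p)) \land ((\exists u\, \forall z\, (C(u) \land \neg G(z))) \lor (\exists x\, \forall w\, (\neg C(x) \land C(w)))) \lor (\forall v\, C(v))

\forall p\, \exists u\, \forall z\, \exists x\, \forall w\, \forall v\, (\neg G(p) \land (C(u) \land \neg G(z) \lor \neg C(x) \land C(w)) \lor C(v))

Drive negations inward (¬∀x A ≡ ∃x ¬A, ¬∃x A ≡ ∀x ¬A, De Morgan for ∧/∨):
  (\forall p\, \neg G(p)) \land ((\exists u\, \forall z\, (C(u) \land \neg G(z))) \lor (\exists x\, \forall w\, (\neg C(x) \land C(w)))) \lor (\forall v\, C(v))
All bound variables are already distinct, so no renaming is needed.
Pull the quantifiers to the front (each side's bound variable is not free in the other side):
  \forall p\, \exists u\, \forall z\, \exists x\, \forall w\, \forall v\, (\neg G(p) \land (C(u) \land \neg G(z) \lor \neg C(x) \land C(w)) \lor C(v))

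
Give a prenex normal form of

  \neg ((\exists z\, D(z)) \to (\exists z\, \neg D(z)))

\exists z\, \forall p\, (D(z) \land D(p))

Rewrite implications/biconditionals: A → B as ¬A ∨ B.
  \neg (\neg (\exists z\, D(z)) \lor (\exists z\, \neg D(z)))
Move each ¬ inward, flipping quantifiers it crosses:
  (\exists z\, D(z)) \land (\forall z\, D(z))
Rename bound variables to avoid capture: z↦p.
  (\exists z\, D(z)) \land (\forall p\, D(p))
Extract every quantifier outward, since the variables are now distinct and don't occur free across branches:
  \exists z\, \forall p\, (D(z) \land D(p))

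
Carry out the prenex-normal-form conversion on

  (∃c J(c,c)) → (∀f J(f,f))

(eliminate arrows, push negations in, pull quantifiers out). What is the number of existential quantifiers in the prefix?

First replace A → B with ¬A ∨ B.
  ¬(∃c J(c,c)) ∨ (∀f J(f,f))
Move each ¬ inward, flipping quantifiers it crosses:
  (∀c ¬J(c,c)) ∨ (∀f J(f,f))
All bound variables are already distinct, so no renaming is needed.
Extract every quantifier outward, since the variables are now distinct and don't occur free across branches:
  ∀c ∀f (¬J(c,c) ∨ J(f,f))
The prefix is ∀c ∀f: 2 universal, 0 existential.

0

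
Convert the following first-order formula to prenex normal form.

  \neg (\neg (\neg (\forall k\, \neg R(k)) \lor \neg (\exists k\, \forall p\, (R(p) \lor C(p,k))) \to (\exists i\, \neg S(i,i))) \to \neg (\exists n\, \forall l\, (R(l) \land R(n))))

Eliminate → and ↔ using ¬ and ∨.
  \neg (\neg \neg (\neg (\neg (\forall k\, \neg R(k)) \lor \neg (\exists k\, \forall p\, (R(p) \lor C(p,k)))) \lor (\exists i\, \neg S(i,i))) \lor \neg (\exists n\, \forall l\, (R(l) \land R(n))))
Move each ¬ inward, flipping quantifiers it crosses:
  ((\exists k\, R(k)) \lor (\forall k\, \exists p\, (\neg R(p) \land \neg C(p,k)))) \land (\forall i\, S(i,i)) \land (\exists n\, \forall l\, (R(l) \land R(n)))
Give each quantifier a distinct variable: k↦z1.
  ((\exists k\, R(k)) \lor (\forall z1\, \exists p\, (\neg R(p) \land \neg C(p,z1)))) \land (\forall i\, S(i,i)) \land (\exists n\, \forall l\, (R(l) \land R(n)))
Finally move all quantifiers to the prefix:
  \exists k\, \forall z1\, \exists p\, \forall i\, \exists n\, \forall l\, ((R(k) \lor \neg R(p) \land \neg C(p,z1)) \land S(i,i) \land R(l) \land R(n))

\exists k\, \forall z1\, \exists p\, \forall i\, \exists n\, \forall l\, ((R(k) \lor \neg R(p) \land \neg C(p,z1)) \land S(i,i) \land R(l) \land R(n))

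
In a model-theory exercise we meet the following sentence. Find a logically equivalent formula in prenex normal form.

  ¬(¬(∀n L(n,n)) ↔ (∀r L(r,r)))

∃n ∃r ∀z ∀c (¬L(n,n) ∧ ¬L(r,r) ∨ L(z,z) ∧ L(c,c))

Eliminate → and ↔ using ¬ and ∨; A ↔ B as (¬A ∨ B) ∧ (¬B ∨ A).
  ¬((¬¬(∀n L(n,n)) ∨ (∀r L(r,r))) ∧ (¬(∀r L(r,r)) ∨ ¬(∀n L(n,n))))
Push ¬ through the quantifiers and connectives to reach negation normal form:
  (∃n ¬L(n,n)) ∧ (∃r ¬L(r,r)) ∨ (∀r L(r,r)) ∧ (∀n L(n,n))
Standardize variables apart so no two quantifiers bind the same name: r↦z, n↦c.
  (∃n ¬L(n,n)) ∧ (∃r ¬L(r,r)) ∨ (∀z L(z,z)) ∧ (∀c L(c,c))
Finally move all quantifiers to the prefix:
  ∃n ∃r ∀z ∀c (¬L(n,n) ∧ ¬L(r,r) ∨ L(z,z) ∧ L(c,c))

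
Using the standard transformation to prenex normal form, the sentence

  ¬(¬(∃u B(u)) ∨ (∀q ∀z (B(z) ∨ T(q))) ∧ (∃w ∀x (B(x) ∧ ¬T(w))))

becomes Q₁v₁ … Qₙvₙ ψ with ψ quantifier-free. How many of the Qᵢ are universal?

Drive negations inward (¬∀x A ≡ ∃x ¬A, ¬∃x A ≡ ∀x ¬A, De Morgan for ∧/∨):
  (∃u B(u)) ∧ ((∃q ∃z (¬B(z) ∧ ¬T(q))) ∨ (∀w ∃x (¬B(x) ∨ T(w))))
Pull the quantifiers to the front (each side's bound variable is not free in the other side):
  ∃u ∃q ∃z ∀w ∃x (B(u) ∧ (¬B(z) ∧ ¬T(q) ∨ ¬B(x) ∨ T(w)))
The prefix is ∃u ∃q ∃z ∀w ∃x: 1 universal, 4 existential.

1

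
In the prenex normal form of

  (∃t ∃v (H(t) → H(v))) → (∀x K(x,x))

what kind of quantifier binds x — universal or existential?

First replace A → B with ¬A ∨ B.
  ¬(∃t ∃v (¬H(t) ∨ H(v))) ∨ (∀x K(x,x))
Move each ¬ inward, flipping quantifiers it crosses:
  (∀t ∀v (H(t) ∧ ¬H(v))) ∨ (∀x K(x,x))
All bound variables are already distinct, so no renaming is needed.
Pull the quantifiers to the front (each side's bound variable is not free in the other side):
  ∀t ∀v ∀x (H(t) ∧ ¬H(v) ∨ K(x,x))
The quantifier ∀x sits under an even number of negations (counting the antecedent side of each →), so it remains universal.

universal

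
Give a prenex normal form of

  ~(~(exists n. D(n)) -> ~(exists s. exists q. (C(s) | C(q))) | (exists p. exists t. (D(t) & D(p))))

forall n. exists s. exists q. forall p. forall t. (~D(n) & (C(s) | C(q)) & (~D(t) | ~D(p)))

Eliminate → and ↔ using ¬ and ∨.
  ~(~~(exists n. D(n)) | ~(exists s. exists q. (C(s) | C(q))) | (exists p. exists t. (D(t) & D(p))))
Push ¬ through the quantifiers and connectives to reach negation normal form:
  (forall n. ~D(n)) & (exists s. exists q. (C(s) | C(q))) & (forall p. forall t. (~D(t) | ~D(p)))
Extract every quantifier outward, since the variables are now distinct and don't occur free across branches:
  forall n. exists s. exists q. forall p. forall t. (~D(n) & (C(s) | C(q)) & (~D(t) | ~D(p)))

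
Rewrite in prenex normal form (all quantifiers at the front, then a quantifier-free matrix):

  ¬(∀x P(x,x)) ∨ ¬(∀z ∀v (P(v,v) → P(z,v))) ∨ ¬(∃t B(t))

First replace A → B with ¬A ∨ B.
  ¬(∀x P(x,x)) ∨ ¬(∀z ∀v (¬P(v,v) ∨ P(z,v))) ∨ ¬(∃t B(t))
Push ¬ through the quantifiers and connectives to reach negation normal form:
  (∃x ¬P(x,x)) ∨ (∃z ∃v (P(v,v) ∧ ¬P(z,v))) ∨ (∀t ¬B(t))
Extract every quantifier outward, since the variables are now distinct and don't occur free across branches:
  ∃x ∃z ∃v ∀t (¬P(x,x) ∨ P(v,v) ∧ ¬P(z,v) ∨ ¬B(t))

∃x ∃z ∃v ∀t (¬P(x,x) ∨ P(v,v) ∧ ¬P(z,v) ∨ ¬B(t))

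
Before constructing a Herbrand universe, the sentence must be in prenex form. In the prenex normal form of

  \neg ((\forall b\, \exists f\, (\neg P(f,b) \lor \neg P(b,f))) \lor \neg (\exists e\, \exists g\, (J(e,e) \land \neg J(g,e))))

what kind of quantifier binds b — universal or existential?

Move each ¬ inward, flipping quantifiers it crosses:
  (\exists b\, \forall f\, (P(f,b) \land P(b,f))) \land (\exists e\, \exists g\, (J(e,e) \land \neg J(g,e)))
All bound variables are already distinct, so no renaming is needed.
Extract every quantifier outward, since the variables are now distinct and don't occur free across branches:
  \exists b\, \forall f\, \exists e\, \exists g\, (P(f,b) \land P(b,f) \land J(e,e) \land \neg J(g,e))
The quantifier \forall b sits under an odd number of negations, so it flips to \exists b.

existential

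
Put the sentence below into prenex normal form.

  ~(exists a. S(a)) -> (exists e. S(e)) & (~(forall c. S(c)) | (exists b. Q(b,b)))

Eliminate → and ↔ using ¬ and ∨.
  ~~(exists a. S(a)) | (exists e. S(e)) & (~(forall c. S(c)) | (exists b. Q(b,b)))
Move each ¬ inward, flipping quantifiers it crosses:
  (exists a. S(a)) | (exists e. S(e)) & ((exists c. ~S(c)) | (exists b. Q(b,b)))
All bound variables are already distinct, so no renaming is needed.
Pull the quantifiers to the front (each side's bound variable is not free in the other side):
  exists a. exists e. exists c. exists b. (S(a) | S(e) & (~S(c) | Q(b,b)))

exists a. exists e. exists c. exists b. (S(a) | S(e) & (~S(c) | Q(b,b)))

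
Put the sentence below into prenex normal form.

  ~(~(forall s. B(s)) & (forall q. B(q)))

forall s. exists q. (B(s) | ~B(q))

Move each ¬ inward, flipping quantifiers it crosses:
  (forall s. B(s)) | (exists q. ~B(q))
Extract every quantifier outward, since the variables are now distinct and don't occur free across branches:
  forall s. exists q. (B(s) | ~B(q))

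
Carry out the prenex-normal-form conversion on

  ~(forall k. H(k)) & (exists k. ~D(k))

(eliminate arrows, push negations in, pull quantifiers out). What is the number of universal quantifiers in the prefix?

0

Move each ¬ inward, flipping quantifiers it crosses:
  (exists k. ~H(k)) & (exists k. ~D(k))
Standardize variables apart so no two quantifiers bind the same name: k↦w.
  (exists k. ~H(k)) & (exists w. ~D(w))
Finally move all quantifiers to the prefix:
  exists k. exists w. (~H(k) & ~D(w))
The prefix is exists k exists w: 0 universal, 2 existential.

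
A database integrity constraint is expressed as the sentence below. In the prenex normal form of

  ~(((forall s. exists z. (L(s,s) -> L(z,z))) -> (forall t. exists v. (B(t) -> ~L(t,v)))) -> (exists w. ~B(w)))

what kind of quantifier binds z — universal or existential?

Rewrite implications/biconditionals: A → B as ¬A ∨ B.
  ~(~(~(forall s. exists z. (~L(s,s) | L(z,z))) | (forall t. exists v. (~B(t) | ~L(t,v)))) | (exists w. ~B(w)))
Drive negations inward (¬∀x A ≡ ∃x ¬A, ¬∃x A ≡ ∀x ¬A, De Morgan for ∧/∨):
  ((exists s. forall z. (L(s,s) & ~L(z,z))) | (forall t. exists v. (~B(t) | ~L(t,v)))) & (forall w. B(w))
All bound variables are already distinct, so no renaming is needed.
Extract every quantifier outward, since the variables are now distinct and don't occur free across branches:
  exists s. forall z. forall t. exists v. forall w. ((L(s,s) & ~L(z,z) | ~B(t) | ~L(t,v)) & B(w))
The quantifier exists z sits under an odd number of negations (counting the antecedent side of each →), so it flips to forall z.

universal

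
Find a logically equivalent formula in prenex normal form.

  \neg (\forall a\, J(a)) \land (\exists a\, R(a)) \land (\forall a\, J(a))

\exists a\, \exists p\, \forall v\, (\neg J(a) \land R(p) \land J(v))

Drive negations inward (¬∀x A ≡ ∃x ¬A, ¬∃x A ≡ ∀x ¬A, De Morgan for ∧/∨):
  (\exists a\, \neg J(a)) \land (\exists a\, R(a)) \land (\forall a\, J(a))
Give each quantifier a distinct variable: a↦p, a↦v.
  (\exists a\, \neg J(a)) \land (\exists p\, R(p)) \land (\forall v\, J(v))
Extract every quantifier outward, since the variables are now distinct and don't occur free across branches:
  \exists a\, \exists p\, \forall v\, (\neg J(a) \land R(p) \land J(v))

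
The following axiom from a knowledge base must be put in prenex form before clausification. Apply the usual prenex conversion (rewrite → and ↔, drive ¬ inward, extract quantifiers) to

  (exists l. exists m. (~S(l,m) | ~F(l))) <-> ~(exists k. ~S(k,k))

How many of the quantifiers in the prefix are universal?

Eliminate → and ↔ using ¬ and ∨; A ↔ B as (¬A ∨ B) ∧ (¬B ∨ A).
  (~(exists l. exists m. (~S(l,m) | ~F(l))) | ~(exists k. ~S(k,k))) & (~~(exists k. ~S(k,k)) | (exists l. exists m. (~S(l,m) | ~F(l))))
Push ¬ through the quantifiers and connectives to reach negation normal form:
  ((forall l. forall m. (S(l,m) & F(l))) | (forall k. S(k,k))) & ((exists k. ~S(k,k)) | (exists l. exists m. (~S(l,m) | ~F(l))))
Give each quantifier a distinct variable: k↦v, l↦y1, m↦t.
  ((forall l. forall m. (S(l,m) & F(l))) | (forall k. S(k,k))) & ((exists v. ~S(v,v)) | (exists y1. exists t. (~S(y1,t) | ~F(y1))))
Pull the quantifiers to the front (each side's bound variable is not free in the other side):
  forall l. forall m. forall k. exists v. exists y1. exists t. ((S(l,m) & F(l) | S(k,k)) & (~S(v,v) | ~S(y1,t) | ~F(y1)))
The prefix is forall l forall m forall k exists v exists y1 exists t: 3 universal, 3 existential.

3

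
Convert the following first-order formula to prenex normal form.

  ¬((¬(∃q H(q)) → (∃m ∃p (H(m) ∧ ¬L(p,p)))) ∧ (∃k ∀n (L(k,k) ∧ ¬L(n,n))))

∀q ∀m ∀p ∀k ∃n (¬H(q) ∧ (¬H(m) ∨ L(p,p)) ∨ ¬L(k,k) ∨ L(n,n))

First replace A → B with ¬A ∨ B.
  ¬((¬¬(∃q H(q)) ∨ (∃m ∃p (H(m) ∧ ¬L(p,p)))) ∧ (∃k ∀n (L(k,k) ∧ ¬L(n,n))))
Push ¬ through the quantifiers and connectives to reach negation normal form:
  (∀q ¬H(q)) ∧ (∀m ∀p (¬H(m) ∨ L(p,p))) ∨ (∀k ∃n (¬L(k,k) ∨ L(n,n)))
All bound variables are already distinct, so no renaming is needed.
Extract every quantifier outward, since the variables are now distinct and don't occur free across branches:
  ∀q ∀m ∀p ∀k ∃n (¬H(q) ∧ (¬H(m) ∨ L(p,p)) ∨ ¬L(k,k) ∨ L(n,n))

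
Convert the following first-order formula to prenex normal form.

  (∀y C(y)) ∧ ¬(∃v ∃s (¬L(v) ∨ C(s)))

∀y ∀v ∀s (C(y) ∧ L(v) ∧ ¬C(s))

Move each ¬ inward, flipping quantifiers it crosses:
  (∀y C(y)) ∧ (∀v ∀s (L(v) ∧ ¬C(s)))
All bound variables are already distinct, so no renaming is needed.
Pull the quantifiers to the front (each side's bound variable is not free in the other side):
  ∀y ∀v ∀s (C(y) ∧ L(v) ∧ ¬C(s))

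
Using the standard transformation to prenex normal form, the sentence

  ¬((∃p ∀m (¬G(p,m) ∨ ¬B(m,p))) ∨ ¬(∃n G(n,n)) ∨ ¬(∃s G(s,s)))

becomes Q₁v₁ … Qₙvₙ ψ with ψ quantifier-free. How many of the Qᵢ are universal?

Drive negations inward (¬∀x A ≡ ∃x ¬A, ¬∃x A ≡ ∀x ¬A, De Morgan for ∧/∨):
  (∀p ∃m (G(p,m) ∧ B(m,p))) ∧ (∃n G(n,n)) ∧ (∃s G(s,s))
Pull the quantifiers to the front (each side's bound variable is not free in the other side):
  ∀p ∃m ∃n ∃s (G(p,m) ∧ B(m,p) ∧ G(n,n) ∧ G(s,s))
The prefix is ∀p ∃m ∃n ∃s: 1 universal, 3 existential.

1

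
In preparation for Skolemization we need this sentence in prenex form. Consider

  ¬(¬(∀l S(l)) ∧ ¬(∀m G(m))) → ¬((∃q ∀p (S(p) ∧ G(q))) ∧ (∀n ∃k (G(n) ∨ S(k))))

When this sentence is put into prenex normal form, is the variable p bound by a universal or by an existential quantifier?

existential

Eliminate → and ↔ using ¬ and ∨.
  ¬¬(¬(∀l S(l)) ∧ ¬(∀m G(m))) ∨ ¬((∃q ∀p (S(p) ∧ G(q))) ∧ (∀n ∃k (G(n) ∨ S(k))))
Drive negations inward (¬∀x A ≡ ∃x ¬A, ¬∃x A ≡ ∀x ¬A, De Morgan for ∧/∨):
  (∃l ¬S(l)) ∧ (∃m ¬G(m)) ∨ (∀q ∃p (¬S(p) ∨ ¬G(q))) ∨ (∃n ∀k (¬G(n) ∧ ¬S(k)))
All bound variables are already distinct, so no renaming is needed.
Extract every quantifier outward, since the variables are now distinct and don't occur free across branches:
  ∃l ∃m ∀q ∃p ∃n ∀k (¬S(l) ∧ ¬G(m) ∨ ¬S(p) ∨ ¬G(q) ∨ ¬G(n) ∧ ¬S(k))
The quantifier ∀p sits under an odd number of negations (counting the antecedent side of each →), so it flips to ∃p.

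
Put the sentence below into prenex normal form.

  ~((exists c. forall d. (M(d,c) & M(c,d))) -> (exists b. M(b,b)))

exists c. forall d. forall b. (M(d,c) & M(c,d) & ~M(b,b))

First replace A → B with ¬A ∨ B.
  ~(~(exists c. forall d. (M(d,c) & M(c,d))) | (exists b. M(b,b)))
Move each ¬ inward, flipping quantifiers it crosses:
  (exists c. forall d. (M(d,c) & M(c,d))) & (forall b. ~M(b,b))
All bound variables are already distinct, so no renaming is needed.
Pull the quantifiers to the front (each side's bound variable is not free in the other side):
  exists c. forall d. forall b. (M(d,c) & M(c,d) & ~M(b,b))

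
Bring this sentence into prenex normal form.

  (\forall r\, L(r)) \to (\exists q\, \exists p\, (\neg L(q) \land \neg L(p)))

Eliminate → and ↔ using ¬ and ∨.
  \neg (\forall r\, L(r)) \lor (\exists q\, \exists p\, (\neg L(q) \land \neg L(p)))
Move each ¬ inward, flipping quantifiers it crosses:
  (\exists r\, \neg L(r)) \lor (\exists q\, \exists p\, (\neg L(q) \land \neg L(p)))
Extract every quantifier outward, since the variables are now distinct and don't occur free across branches:
  \exists r\, \exists q\, \exists p\, (\neg L(r) \lor \neg L(q) \land \neg L(p))

\exists r\, \exists q\, \exists p\, (\neg L(r) \lor \neg L(q) \land \neg L(p))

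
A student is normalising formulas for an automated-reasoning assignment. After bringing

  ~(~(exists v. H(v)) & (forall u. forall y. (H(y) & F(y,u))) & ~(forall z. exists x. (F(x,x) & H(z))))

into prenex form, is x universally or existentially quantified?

Drive negations inward (¬∀x A ≡ ∃x ¬A, ¬∃x A ≡ ∀x ¬A, De Morgan for ∧/∨):
  (exists v. H(v)) | (exists u. exists y. (~H(y) | ~F(y,u))) | (forall z. exists x. (F(x,x) & H(z)))
All bound variables are already distinct, so no renaming is needed.
Finally move all quantifiers to the prefix:
  exists v. exists u. exists y. forall z. exists x. (H(v) | ~H(y) | ~F(y,u) | F(x,x) & H(z))
The quantifier exists x sits under an even number of negations, so it remains existential.

existential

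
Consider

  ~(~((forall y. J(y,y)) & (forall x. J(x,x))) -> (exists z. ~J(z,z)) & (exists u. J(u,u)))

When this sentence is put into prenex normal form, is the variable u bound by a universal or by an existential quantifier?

universal

Eliminate → and ↔ using ¬ and ∨.
  ~(~~((forall y. J(y,y)) & (forall x. J(x,x))) | (exists z. ~J(z,z)) & (exists u. J(u,u)))
Move each ¬ inward, flipping quantifiers it crosses:
  ((exists y. ~J(y,y)) | (exists x. ~J(x,x))) & ((forall z. J(z,z)) | (forall u. ~J(u,u)))
All bound variables are already distinct, so no renaming is needed.
Extract every quantifier outward, since the variables are now distinct and don't occur free across branches:
  exists y. exists x. forall z. forall u. ((~J(y,y) | ~J(x,x)) & (J(z,z) | ~J(u,u)))
The quantifier exists u sits under an odd number of negations (counting the antecedent side of each →), so it flips to forall u.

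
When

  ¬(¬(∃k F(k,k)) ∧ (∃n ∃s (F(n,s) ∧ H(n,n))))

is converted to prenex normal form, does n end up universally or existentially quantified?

universal

Drive negations inward (¬∀x A ≡ ∃x ¬A, ¬∃x A ≡ ∀x ¬A, De Morgan for ∧/∨):
  (∃k F(k,k)) ∨ (∀n ∀s (¬F(n,s) ∨ ¬H(n,n)))
All bound variables are already distinct, so no renaming is needed.
Pull the quantifiers to the front (each side's bound variable is not free in the other side):
  ∃k ∀n ∀s (F(k,k) ∨ ¬F(n,s) ∨ ¬H(n,n))
The quantifier ∃n sits under an odd number of negations, so it flips to ∀n.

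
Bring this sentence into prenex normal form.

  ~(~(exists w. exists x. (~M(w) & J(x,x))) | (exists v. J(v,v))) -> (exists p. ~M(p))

forall w. forall x. exists v. exists p. (M(w) | ~J(x,x) | J(v,v) | ~M(p))

Eliminate → and ↔ using ¬ and ∨.
  ~~(~(exists w. exists x. (~M(w) & J(x,x))) | (exists v. J(v,v))) | (exists p. ~M(p))
Drive negations inward (¬∀x A ≡ ∃x ¬A, ¬∃x A ≡ ∀x ¬A, De Morgan for ∧/∨):
  (forall w. forall x. (M(w) | ~J(x,x))) | (exists v. J(v,v)) | (exists p. ~M(p))
All bound variables are already distinct, so no renaming is needed.
Finally move all quantifiers to the prefix:
  forall w. forall x. exists v. exists p. (M(w) | ~J(x,x) | J(v,v) | ~M(p))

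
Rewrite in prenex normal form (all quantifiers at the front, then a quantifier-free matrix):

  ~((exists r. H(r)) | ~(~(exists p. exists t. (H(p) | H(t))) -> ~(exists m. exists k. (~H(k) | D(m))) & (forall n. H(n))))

First replace A → B with ¬A ∨ B.
  ~((exists r. H(r)) | ~(~~(exists p. exists t. (H(p) | H(t))) | ~(exists m. exists k. (~H(k) | D(m))) & (forall n. H(n))))
Move each ¬ inward, flipping quantifiers it crosses:
  (forall r. ~H(r)) & ((exists p. exists t. (H(p) | H(t))) | (forall m. forall k. (H(k) & ~D(m))) & (forall n. H(n)))
All bound variables are already distinct, so no renaming is needed.
Extract every quantifier outward, since the variables are now distinct and don't occur free across branches:
  forall r. exists p. exists t. forall m. forall k. forall n. (~H(r) & (H(p) | H(t) | H(k) & ~D(m) & H(n)))

forall r. exists p. exists t. forall m. forall k. forall n. (~H(r) & (H(p) | H(t) | H(k) & ~D(m) & H(n)))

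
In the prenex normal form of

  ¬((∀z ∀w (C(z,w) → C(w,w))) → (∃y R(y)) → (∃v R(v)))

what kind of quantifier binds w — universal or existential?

universal

First replace A → B with ¬A ∨ B.
  ¬(¬(∀z ∀w (¬C(z,w) ∨ C(w,w))) ∨ ¬(∃y R(y)) ∨ (∃v R(v)))
Push ¬ through the quantifiers and connectives to reach negation normal form:
  (∀z ∀w (¬C(z,w) ∨ C(w,w))) ∧ (∃y R(y)) ∧ (∀v ¬R(v))
All bound variables are already distinct, so no renaming is needed.
Pull the quantifiers to the front (each side's bound variable is not free in the other side):
  ∀z ∀w ∃y ∀v ((¬C(z,w) ∨ C(w,w)) ∧ R(y) ∧ ¬R(v))
The quantifier ∀w sits under an even number of negations (counting the antecedent side of each →), so it remains universal.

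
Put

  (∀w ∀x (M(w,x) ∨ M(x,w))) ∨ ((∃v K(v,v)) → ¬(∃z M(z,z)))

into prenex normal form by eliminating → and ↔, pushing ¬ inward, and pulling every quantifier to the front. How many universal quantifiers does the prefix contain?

4

First replace A → B with ¬A ∨ B.
  (∀w ∀x (M(w,x) ∨ M(x,w))) ∨ ¬(∃v K(v,v)) ∨ ¬(∃z M(z,z))
Drive negations inward (¬∀x A ≡ ∃x ¬A, ¬∃x A ≡ ∀x ¬A, De Morgan for ∧/∨):
  (∀w ∀x (M(w,x) ∨ M(x,w))) ∨ (∀v ¬K(v,v)) ∨ (∀z ¬M(z,z))
All bound variables are already distinct, so no renaming is needed.
Finally move all quantifiers to the prefix:
  ∀w ∀x ∀v ∀z (M(w,x) ∨ M(x,w) ∨ ¬K(v,v) ∨ ¬M(z,z))
The prefix is ∀w ∀x ∀v ∀z: 4 universal, 0 existential.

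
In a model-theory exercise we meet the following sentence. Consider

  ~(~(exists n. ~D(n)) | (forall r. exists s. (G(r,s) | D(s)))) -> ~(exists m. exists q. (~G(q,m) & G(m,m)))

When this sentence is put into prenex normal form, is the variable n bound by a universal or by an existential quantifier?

Rewrite implications/biconditionals: A → B as ¬A ∨ B.
  ~~(~(exists n. ~D(n)) | (forall r. exists s. (G(r,s) | D(s)))) | ~(exists m. exists q. (~G(q,m) & G(m,m)))
Push ¬ through the quantifiers and connectives to reach negation normal form:
  (forall n. D(n)) | (forall r. exists s. (G(r,s) | D(s))) | (forall m. forall q. (G(q,m) | ~G(m,m)))
All bound variables are already distinct, so no renaming is needed.
Finally move all quantifiers to the prefix:
  forall n. forall r. exists s. forall m. forall q. (D(n) | G(r,s) | D(s) | G(q,m) | ~G(m,m))
The quantifier exists n sits under an odd number of negations (counting the antecedent side of each →), so it flips to forall n.

universal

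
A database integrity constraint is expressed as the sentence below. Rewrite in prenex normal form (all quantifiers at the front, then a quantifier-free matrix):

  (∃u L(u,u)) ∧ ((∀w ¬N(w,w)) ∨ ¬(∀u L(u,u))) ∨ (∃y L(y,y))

Drive negations inward (¬∀x A ≡ ∃x ¬A, ¬∃x A ≡ ∀x ¬A, De Morgan for ∧/∨):
  (∃u L(u,u)) ∧ ((∀w ¬N(w,w)) ∨ (∃u ¬L(u,u))) ∨ (∃y L(y,y))
Standardize variables apart so no two quantifiers bind the same name: u↦v1.
  (∃u L(u,u)) ∧ ((∀w ¬N(w,w)) ∨ (∃v1 ¬L(v1,v1))) ∨ (∃y L(y,y))
Finally move all quantifiers to the prefix:
  ∃u ∀w ∃v1 ∃y (L(u,u) ∧ (¬N(w,w) ∨ ¬L(v1,v1)) ∨ L(y,y))

∃u ∀w ∃v1 ∃y (L(u,u) ∧ (¬N(w,w) ∨ ¬L(v1,v1)) ∨ L(y,y))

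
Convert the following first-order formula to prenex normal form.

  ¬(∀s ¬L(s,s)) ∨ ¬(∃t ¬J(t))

Drive negations inward (¬∀x A ≡ ∃x ¬A, ¬∃x A ≡ ∀x ¬A, De Morgan for ∧/∨):
  (∃s L(s,s)) ∨ (∀t J(t))
Finally move all quantifiers to the prefix:
  ∃s ∀t (L(s,s) ∨ J(t))

∃s ∀t (L(s,s) ∨ J(t))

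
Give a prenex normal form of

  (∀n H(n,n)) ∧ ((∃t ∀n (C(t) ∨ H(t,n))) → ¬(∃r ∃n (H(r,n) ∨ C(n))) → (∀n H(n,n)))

∀n ∀t ∃z ∃r ∃c ∀v1 (H(n,n) ∧ (¬C(t) ∧ ¬H(t,z) ∨ H(r,c) ∨ C(c) ∨ H(v1,v1)))

Rewrite implications/biconditionals: A → B as ¬A ∨ B.
  (∀n H(n,n)) ∧ (¬(∃t ∀n (C(t) ∨ H(t,n))) ∨ ¬¬(∃r ∃n (H(r,n) ∨ C(n))) ∨ (∀n H(n,n)))
Drive negations inward (¬∀x A ≡ ∃x ¬A, ¬∃x A ≡ ∀x ¬A, De Morgan for ∧/∨):
  (∀n H(n,n)) ∧ ((∀t ∃n (¬C(t) ∧ ¬H(t,n))) ∨ (∃r ∃n (H(r,n) ∨ C(n))) ∨ (∀n H(n,n)))
Standardize variables apart so no two quantifiers bind the same name: n↦z, n↦c, n↦v1.
  (∀n H(n,n)) ∧ ((∀t ∃z (¬C(t) ∧ ¬H(t,z))) ∨ (∃r ∃c (H(r,c) ∨ C(c))) ∨ (∀v1 H(v1,v1)))
Pull the quantifiers to the front (each side's bound variable is not free in the other side):
  ∀n ∀t ∃z ∃r ∃c ∀v1 (H(n,n) ∧ (¬C(t) ∧ ¬H(t,z) ∨ H(r,c) ∨ C(c) ∨ H(v1,v1)))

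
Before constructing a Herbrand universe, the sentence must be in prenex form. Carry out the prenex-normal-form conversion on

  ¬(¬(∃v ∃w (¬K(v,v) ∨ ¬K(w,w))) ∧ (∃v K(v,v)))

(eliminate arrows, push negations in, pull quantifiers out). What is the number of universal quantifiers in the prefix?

Push ¬ through the quantifiers and connectives to reach negation normal form:
  (∃v ∃w (¬K(v,v) ∨ ¬K(w,w))) ∨ (∀v ¬K(v,v))
Give each quantifier a distinct variable: v↦y.
  (∃v ∃w (¬K(v,v) ∨ ¬K(w,w))) ∨ (∀y ¬K(y,y))
Extract every quantifier outward, since the variables are now distinct and don't occur free across branches:
  ∃v ∃w ∀y (¬K(v,v) ∨ ¬K(w,w) ∨ ¬K(y,y))
The prefix is ∃v ∃w ∀y: 1 universal, 2 existential.

1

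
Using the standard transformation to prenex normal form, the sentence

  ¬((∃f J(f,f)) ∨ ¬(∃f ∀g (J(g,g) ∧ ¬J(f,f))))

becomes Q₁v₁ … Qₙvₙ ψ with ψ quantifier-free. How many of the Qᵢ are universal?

Drive negations inward (¬∀x A ≡ ∃x ¬A, ¬∃x A ≡ ∀x ¬A, De Morgan for ∧/∨):
  (∀f ¬J(f,f)) ∧ (∃f ∀g (J(g,g) ∧ ¬J(f,f)))
Standardize variables apart so no two quantifiers bind the same name: f↦x.
  (∀f ¬J(f,f)) ∧ (∃x ∀g (J(g,g) ∧ ¬J(x,x)))
Finally move all quantifiers to the prefix:
  ∀f ∃x ∀g (¬J(f,f) ∧ J(g,g) ∧ ¬J(x,x))
The prefix is ∀f ∃x ∀g: 2 universal, 1 existential.

2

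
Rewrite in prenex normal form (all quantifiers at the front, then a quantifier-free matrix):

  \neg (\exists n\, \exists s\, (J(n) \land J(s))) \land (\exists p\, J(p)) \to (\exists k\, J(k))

First replace A → B with ¬A ∨ B.
  \neg (\neg (\exists n\, \exists s\, (J(n) \land J(s))) \land (\exists p\, J(p))) \lor (\exists k\, J(k))
Drive negations inward (¬∀x A ≡ ∃x ¬A, ¬∃x A ≡ ∀x ¬A, De Morgan for ∧/∨):
  (\exists n\, \exists s\, (J(n) \land J(s))) \lor (\forall p\, \neg J(p)) \lor (\exists k\, J(k))
All bound variables are already distinct, so no renaming is needed.
Pull the quantifiers to the front (each side's bound variable is not free in the other side):
  \exists n\, \exists s\, \forall p\, \exists k\, (J(n) \land J(s) \lor \neg J(p) \lor J(k))

\exists n\, \exists s\, \forall p\, \exists k\, (J(n) \land J(s) \lor \neg J(p) \lor J(k))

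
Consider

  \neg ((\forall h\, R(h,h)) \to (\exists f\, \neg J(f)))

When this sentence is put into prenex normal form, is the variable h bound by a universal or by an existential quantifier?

universal

Rewrite implications/biconditionals: A → B as ¬A ∨ B.
  \neg (\neg (\forall h\, R(h,h)) \lor (\exists f\, \neg J(f)))
Move each ¬ inward, flipping quantifiers it crosses:
  (\forall h\, R(h,h)) \land (\forall f\, J(f))
Pull the quantifiers to the front (each side's bound variable is not free in the other side):
  \forall h\, \forall f\, (R(h,h) \land J(f))
The quantifier \forall h sits under an even number of negations (counting the antecedent side of each →), so it remains universal.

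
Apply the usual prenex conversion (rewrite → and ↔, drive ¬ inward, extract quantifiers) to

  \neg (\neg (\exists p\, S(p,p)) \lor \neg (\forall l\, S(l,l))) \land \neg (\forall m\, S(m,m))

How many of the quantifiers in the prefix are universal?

1

Drive negations inward (¬∀x A ≡ ∃x ¬A, ¬∃x A ≡ ∀x ¬A, De Morgan for ∧/∨):
  (\exists p\, S(p,p)) \land (\forall l\, S(l,l)) \land (\exists m\, \neg S(m,m))
All bound variables are already distinct, so no renaming is needed.
Extract every quantifier outward, since the variables are now distinct and don't occur free across branches:
  \exists p\, \forall l\, \exists m\, (S(p,p) \land S(l,l) \land \neg S(m,m))
The prefix is \exists p \forall l \exists m: 1 universal, 2 existential.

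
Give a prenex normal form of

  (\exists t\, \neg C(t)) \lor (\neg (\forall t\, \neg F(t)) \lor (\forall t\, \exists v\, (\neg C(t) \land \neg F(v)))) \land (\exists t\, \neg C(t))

Move each ¬ inward, flipping quantifiers it crosses:
  (\exists t\, \neg C(t)) \lor ((\exists t\, F(t)) \lor (\forall t\, \exists v\, (\neg C(t) \land \neg F(v)))) \land (\exists t\, \neg C(t))
Rename bound variables to avoid capture: t↦s, t↦r, t↦y.
  (\exists t\, \neg C(t)) \lor ((\exists s\, F(s)) \lor (\forall r\, \exists v\, (\neg C(r) \land \neg F(v)))) \land (\exists y\, \neg C(y))
Pull the quantifiers to the front (each side's bound variable is not free in the other side):
  \exists t\, \exists s\, \forall r\, \exists v\, \exists y\, (\neg C(t) \lor (F(s) \lor \neg C(r) \land \neg F(v)) \land \neg C(y))

\exists t\, \exists s\, \forall r\, \exists v\, \exists y\, (\neg C(t) \lor (F(s) \lor \neg C(r) \land \neg F(v)) \land \neg C(y))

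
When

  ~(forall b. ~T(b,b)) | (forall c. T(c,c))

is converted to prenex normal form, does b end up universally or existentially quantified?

existential

Drive negations inward (¬∀x A ≡ ∃x ¬A, ¬∃x A ≡ ∀x ¬A, De Morgan for ∧/∨):
  (exists b. T(b,b)) | (forall c. T(c,c))
Extract every quantifier outward, since the variables are now distinct and don't occur free across branches:
  exists b. forall c. (T(b,b) | T(c,c))
The quantifier forall b sits under an odd number of negations, so it flips to exists b.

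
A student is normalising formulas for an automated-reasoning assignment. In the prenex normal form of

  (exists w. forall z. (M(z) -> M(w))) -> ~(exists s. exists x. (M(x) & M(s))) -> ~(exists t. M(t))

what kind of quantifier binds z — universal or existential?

Rewrite implications/biconditionals: A → B as ¬A ∨ B.
  ~(exists w. forall z. (~M(z) | M(w))) | ~~(exists s. exists x. (M(x) & M(s))) | ~(exists t. M(t))
Move each ¬ inward, flipping quantifiers it crosses:
  (forall w. exists z. (M(z) & ~M(w))) | (exists s. exists x. (M(x) & M(s))) | (forall t. ~M(t))
Finally move all quantifiers to the prefix:
  forall w. exists z. exists s. exists x. forall t. (M(z) & ~M(w) | M(x) & M(s) | ~M(t))
The quantifier forall z sits under an odd number of negations (counting the antecedent side of each →), so it flips to exists z.

existential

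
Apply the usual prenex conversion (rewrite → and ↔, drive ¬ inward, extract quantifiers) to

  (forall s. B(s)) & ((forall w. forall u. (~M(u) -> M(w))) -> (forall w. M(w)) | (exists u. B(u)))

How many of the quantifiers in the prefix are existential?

3

Rewrite implications/biconditionals: A → B as ¬A ∨ B.
  (forall s. B(s)) & (~(forall w. forall u. (~~M(u) | M(w))) | (forall w. M(w)) | (exists u. B(u)))
Push ¬ through the quantifiers and connectives to reach negation normal form:
  (forall s. B(s)) & ((exists w. exists u. (~M(u) & ~M(w))) | (forall w. M(w)) | (exists u. B(u)))
Standardize variables apart so no two quantifiers bind the same name: w↦c, u↦x.
  (forall s. B(s)) & ((exists w. exists u. (~M(u) & ~M(w))) | (forall c. M(c)) | (exists x. B(x)))
Extract every quantifier outward, since the variables are now distinct and don't occur free across branches:
  forall s. exists w. exists u. forall c. exists x. (B(s) & (~M(u) & ~M(w) | M(c) | B(x)))
The prefix is forall s exists w exists u forall c exists x: 2 universal, 3 existential.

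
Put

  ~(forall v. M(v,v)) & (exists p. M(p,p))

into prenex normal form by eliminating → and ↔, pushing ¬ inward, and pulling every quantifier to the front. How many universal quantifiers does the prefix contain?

Push ¬ through the quantifiers and connectives to reach negation normal form:
  (exists v. ~M(v,v)) & (exists p. M(p,p))
Pull the quantifiers to the front (each side's bound variable is not free in the other side):
  exists v. exists p. (~M(v,v) & M(p,p))
The prefix is exists v exists p: 0 universal, 2 existential.

0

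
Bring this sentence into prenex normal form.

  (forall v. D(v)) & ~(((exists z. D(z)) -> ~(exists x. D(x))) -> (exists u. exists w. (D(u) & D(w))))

Rewrite implications/biconditionals: A → B as ¬A ∨ B.
  (forall v. D(v)) & ~(~(~(exists z. D(z)) | ~(exists x. D(x))) | (exists u. exists w. (D(u) & D(w))))
Move each ¬ inward, flipping quantifiers it crosses:
  (forall v. D(v)) & ((forall z. ~D(z)) | (forall x. ~D(x))) & (forall u. forall w. (~D(u) | ~D(w)))
All bound variables are already distinct, so no renaming is needed.
Pull the quantifiers to the front (each side's bound variable is not free in the other side):
  forall v. forall z. forall x. forall u. forall w. (D(v) & (~D(z) | ~D(x)) & (~D(u) | ~D(w)))

forall v. forall z. forall x. forall u. forall w. (D(v) & (~D(z) | ~D(x)) & (~D(u) | ~D(w)))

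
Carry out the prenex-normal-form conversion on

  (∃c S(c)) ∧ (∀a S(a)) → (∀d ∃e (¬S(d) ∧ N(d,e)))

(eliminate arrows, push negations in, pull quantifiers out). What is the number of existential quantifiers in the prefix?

2

Rewrite implications/biconditionals: A → B as ¬A ∨ B.
  ¬((∃c S(c)) ∧ (∀a S(a))) ∨ (∀d ∃e (¬S(d) ∧ N(d,e)))
Drive negations inward (¬∀x A ≡ ∃x ¬A, ¬∃x A ≡ ∀x ¬A, De Morgan for ∧/∨):
  (∀c ¬S(c)) ∨ (∃a ¬S(a)) ∨ (∀d ∃e (¬S(d) ∧ N(d,e)))
Extract every quantifier outward, since the variables are now distinct and don't occur free across branches:
  ∀c ∃a ∀d ∃e (¬S(c) ∨ ¬S(a) ∨ ¬S(d) ∧ N(d,e))
The prefix is ∀c ∃a ∀d ∃e: 2 universal, 2 existential.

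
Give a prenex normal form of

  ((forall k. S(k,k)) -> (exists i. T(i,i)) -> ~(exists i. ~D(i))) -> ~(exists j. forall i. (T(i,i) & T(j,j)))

Eliminate → and ↔ using ¬ and ∨.
  ~(~(forall k. S(k,k)) | ~(exists i. T(i,i)) | ~(exists i. ~D(i))) | ~(exists j. forall i. (T(i,i) & T(j,j)))
Move each ¬ inward, flipping quantifiers it crosses:
  (forall k. S(k,k)) & (exists i. T(i,i)) & (exists i. ~D(i)) | (forall j. exists i. (~T(i,i) | ~T(j,j)))
Give each quantifier a distinct variable: i↦z, i↦z1.
  (forall k. S(k,k)) & (exists i. T(i,i)) & (exists z. ~D(z)) | (forall j. exists z1. (~T(z1,z1) | ~T(j,j)))
Finally move all quantifiers to the prefix:
  forall k. exists i. exists z. forall j. exists z1. (S(k,k) & T(i,i) & ~D(z) | ~T(z1,z1) | ~T(j,j))

forall k. exists i. exists z. forall j. exists z1. (S(k,k) & T(i,i) & ~D(z) | ~T(z1,z1) | ~T(j,j))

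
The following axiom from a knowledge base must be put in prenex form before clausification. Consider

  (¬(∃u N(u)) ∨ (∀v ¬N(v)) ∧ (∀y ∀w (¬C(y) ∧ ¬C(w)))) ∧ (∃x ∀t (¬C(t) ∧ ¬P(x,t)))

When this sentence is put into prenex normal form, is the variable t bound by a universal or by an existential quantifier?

universal

Move each ¬ inward, flipping quantifiers it crosses:
  ((∀u ¬N(u)) ∨ (∀v ¬N(v)) ∧ (∀y ∀w (¬C(y) ∧ ¬C(w)))) ∧ (∃x ∀t (¬C(t) ∧ ¬P(x,t)))
All bound variables are already distinct, so no renaming is needed.
Extract every quantifier outward, since the variables are now distinct and don't occur free across branches:
  ∀u ∀v ∀y ∀w ∃x ∀t ((¬N(u) ∨ ¬N(v) ∧ ¬C(y) ∧ ¬C(w)) ∧ ¬C(t) ∧ ¬P(x,t))
The quantifier ∀t sits under an even number of negations, so it remains universal.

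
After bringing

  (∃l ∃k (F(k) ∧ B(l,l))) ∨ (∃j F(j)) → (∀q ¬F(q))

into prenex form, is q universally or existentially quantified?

Rewrite implications/biconditionals: A → B as ¬A ∨ B.
  ¬((∃l ∃k (F(k) ∧ B(l,l))) ∨ (∃j F(j))) ∨ (∀q ¬F(q))
Move each ¬ inward, flipping quantifiers it crosses:
  (∀l ∀k (¬F(k) ∨ ¬B(l,l))) ∧ (∀j ¬F(j)) ∨ (∀q ¬F(q))
Pull the quantifiers to the front (each side's bound variable is not free in the other side):
  ∀l ∀k ∀j ∀q ((¬F(k) ∨ ¬B(l,l)) ∧ ¬F(j) ∨ ¬F(q))
The quantifier ∀q sits under an even number of negations (counting the antecedent side of each →), so it remains universal.

universal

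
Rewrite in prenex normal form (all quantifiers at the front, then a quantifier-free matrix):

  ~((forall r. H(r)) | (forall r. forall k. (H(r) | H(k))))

Push ¬ through the quantifiers and connectives to reach negation normal form:
  (exists r. ~H(r)) & (exists r. exists k. (~H(r) & ~H(k)))
Rename bound variables to avoid capture: r↦v1.
  (exists r. ~H(r)) & (exists v1. exists k. (~H(v1) & ~H(k)))
Finally move all quantifiers to the prefix:
  exists r. exists v1. exists k. (~H(r) & ~H(v1) & ~H(k))

exists r. exists v1. exists k. (~H(r) & ~H(v1) & ~H(k))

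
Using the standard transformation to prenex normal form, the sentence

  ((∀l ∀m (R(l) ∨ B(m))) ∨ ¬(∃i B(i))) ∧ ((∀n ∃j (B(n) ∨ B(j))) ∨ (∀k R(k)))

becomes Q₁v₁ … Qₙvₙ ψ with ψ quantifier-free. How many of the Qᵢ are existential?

Push ¬ through the quantifiers and connectives to reach negation normal form:
  ((∀l ∀m (R(l) ∨ B(m))) ∨ (∀i ¬B(i))) ∧ ((∀n ∃j (B(n) ∨ B(j))) ∨ (∀k R(k)))
Extract every quantifier outward, since the variables are now distinct and don't occur free across branches:
  ∀l ∀m ∀i ∀n ∃j ∀k ((R(l) ∨ B(m) ∨ ¬B(i)) ∧ (B(n) ∨ B(j) ∨ R(k)))
The prefix is ∀l ∀m ∀i ∀n ∃j ∀k: 5 universal, 1 existential.

1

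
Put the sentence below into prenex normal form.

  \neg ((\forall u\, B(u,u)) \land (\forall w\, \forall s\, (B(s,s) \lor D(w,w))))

Drive negations inward (¬∀x A ≡ ∃x ¬A, ¬∃x A ≡ ∀x ¬A, De Morgan for ∧/∨):
  (\exists u\, \neg B(u,u)) \lor (\exists w\, \exists s\, (\neg B(s,s) \land \neg D(w,w)))
Extract every quantifier outward, since the variables are now distinct and don't occur free across branches:
  \exists u\, \exists w\, \exists s\, (\neg B(u,u) \lor \neg B(s,s) \land \neg D(w,w))

\exists u\, \exists w\, \exists s\, (\neg B(u,u) \lor \neg B(s,s) \land \neg D(w,w))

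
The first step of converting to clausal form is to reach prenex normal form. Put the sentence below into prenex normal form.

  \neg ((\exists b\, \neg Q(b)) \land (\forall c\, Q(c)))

Push ¬ through the quantifiers and connectives to reach negation normal form:
  (\forall b\, Q(b)) \lor (\exists c\, \neg Q(c))
All bound variables are already distinct, so no renaming is needed.
Finally move all quantifiers to the prefix:
  \forall b\, \exists c\, (Q(b) \lor \neg Q(c))

\forall b\, \exists c\, (Q(b) \lor \neg Q(c))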